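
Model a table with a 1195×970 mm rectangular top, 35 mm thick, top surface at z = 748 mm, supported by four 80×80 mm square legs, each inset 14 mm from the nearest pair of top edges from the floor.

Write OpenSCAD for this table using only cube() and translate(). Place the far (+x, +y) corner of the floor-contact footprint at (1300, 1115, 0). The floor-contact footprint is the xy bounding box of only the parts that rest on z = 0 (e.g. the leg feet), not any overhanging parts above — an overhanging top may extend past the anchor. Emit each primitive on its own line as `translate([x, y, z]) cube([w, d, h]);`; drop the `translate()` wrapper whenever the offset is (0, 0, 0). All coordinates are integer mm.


translate([119, 159, 713]) cube([1195, 970, 35]);
translate([133, 173, 0]) cube([80, 80, 713]);
translate([1220, 173, 0]) cube([80, 80, 713]);
translate([133, 1035, 0]) cube([80, 80, 713]);
translate([1220, 1035, 0]) cube([80, 80, 713]);


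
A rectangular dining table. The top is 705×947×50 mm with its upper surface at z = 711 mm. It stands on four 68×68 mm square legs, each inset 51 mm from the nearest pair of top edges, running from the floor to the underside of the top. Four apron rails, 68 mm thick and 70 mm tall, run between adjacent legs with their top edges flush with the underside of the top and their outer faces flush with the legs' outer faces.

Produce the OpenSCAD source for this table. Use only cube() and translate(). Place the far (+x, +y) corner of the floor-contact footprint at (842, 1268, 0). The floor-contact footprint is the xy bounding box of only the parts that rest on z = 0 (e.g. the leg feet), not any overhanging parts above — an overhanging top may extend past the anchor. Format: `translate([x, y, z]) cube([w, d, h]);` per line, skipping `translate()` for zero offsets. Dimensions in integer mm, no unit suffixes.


translate([188, 372, 661]) cube([705, 947, 50]);
translate([239, 423, 0]) cube([68, 68, 661]);
translate([774, 423, 0]) cube([68, 68, 661]);
translate([239, 1200, 0]) cube([68, 68, 661]);
translate([774, 1200, 0]) cube([68, 68, 661]);
translate([307, 423, 591]) cube([467, 68, 70]);
translate([307, 1200, 591]) cube([467, 68, 70]);
translate([239, 491, 591]) cube([68, 709, 70]);
translate([774, 491, 591]) cube([68, 709, 70]);


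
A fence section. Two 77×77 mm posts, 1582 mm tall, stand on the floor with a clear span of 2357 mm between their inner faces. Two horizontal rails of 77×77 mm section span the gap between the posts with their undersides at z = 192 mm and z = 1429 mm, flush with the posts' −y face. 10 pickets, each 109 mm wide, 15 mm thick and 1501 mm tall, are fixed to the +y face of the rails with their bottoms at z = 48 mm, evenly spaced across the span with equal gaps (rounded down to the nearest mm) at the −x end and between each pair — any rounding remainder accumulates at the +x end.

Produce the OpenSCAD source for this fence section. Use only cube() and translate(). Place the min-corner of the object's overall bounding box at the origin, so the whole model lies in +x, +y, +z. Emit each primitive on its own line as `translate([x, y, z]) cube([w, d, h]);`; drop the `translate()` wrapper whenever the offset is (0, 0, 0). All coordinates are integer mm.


cube([77, 77, 1582]);
translate([2434, 0, 0]) cube([77, 77, 1582]);
translate([77, 0, 192]) cube([2357, 77, 77]);
translate([77, 0, 1429]) cube([2357, 77, 77]);
translate([192, 77, 48]) cube([109, 15, 1501]);
translate([416, 77, 48]) cube([109, 15, 1501]);
translate([640, 77, 48]) cube([109, 15, 1501]);
translate([864, 77, 48]) cube([109, 15, 1501]);
translate([1088, 77, 48]) cube([109, 15, 1501]);
translate([1312, 77, 48]) cube([109, 15, 1501]);
translate([1536, 77, 48]) cube([109, 15, 1501]);
translate([1760, 77, 48]) cube([109, 15, 1501]);
translate([1984, 77, 48]) cube([109, 15, 1501]);
translate([2208, 77, 48]) cube([109, 15, 1501]);


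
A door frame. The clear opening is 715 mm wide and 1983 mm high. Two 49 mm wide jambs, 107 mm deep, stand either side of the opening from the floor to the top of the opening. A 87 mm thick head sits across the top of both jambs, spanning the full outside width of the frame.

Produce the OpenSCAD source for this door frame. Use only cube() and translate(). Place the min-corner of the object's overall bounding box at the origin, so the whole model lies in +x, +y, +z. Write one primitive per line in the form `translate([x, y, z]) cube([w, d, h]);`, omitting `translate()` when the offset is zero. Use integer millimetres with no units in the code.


cube([49, 107, 1983]);
translate([764, 0, 0]) cube([49, 107, 1983]);
translate([0, 0, 1983]) cube([813, 107, 87]);


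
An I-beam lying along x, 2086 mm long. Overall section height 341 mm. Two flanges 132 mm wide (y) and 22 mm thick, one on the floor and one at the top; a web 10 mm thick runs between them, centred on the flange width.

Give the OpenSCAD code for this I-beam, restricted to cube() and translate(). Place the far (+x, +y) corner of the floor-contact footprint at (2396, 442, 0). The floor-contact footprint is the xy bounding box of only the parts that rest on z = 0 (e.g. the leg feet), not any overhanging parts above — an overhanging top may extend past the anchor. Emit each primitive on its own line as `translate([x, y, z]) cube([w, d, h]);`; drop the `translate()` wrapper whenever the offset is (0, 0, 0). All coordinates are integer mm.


translate([310, 310, 0]) cube([2086, 132, 22]);
translate([310, 371, 22]) cube([2086, 10, 297]);
translate([310, 310, 319]) cube([2086, 132, 22]);


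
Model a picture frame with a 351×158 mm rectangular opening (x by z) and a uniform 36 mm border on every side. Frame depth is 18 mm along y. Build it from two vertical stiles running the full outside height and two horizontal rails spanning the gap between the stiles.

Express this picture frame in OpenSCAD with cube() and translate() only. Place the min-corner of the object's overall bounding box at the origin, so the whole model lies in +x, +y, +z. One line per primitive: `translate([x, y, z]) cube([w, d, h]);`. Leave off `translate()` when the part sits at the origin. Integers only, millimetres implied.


cube([36, 18, 230]);
translate([387, 0, 0]) cube([36, 18, 230]);
translate([36, 0, 0]) cube([351, 18, 36]);
translate([36, 0, 194]) cube([351, 18, 36]);


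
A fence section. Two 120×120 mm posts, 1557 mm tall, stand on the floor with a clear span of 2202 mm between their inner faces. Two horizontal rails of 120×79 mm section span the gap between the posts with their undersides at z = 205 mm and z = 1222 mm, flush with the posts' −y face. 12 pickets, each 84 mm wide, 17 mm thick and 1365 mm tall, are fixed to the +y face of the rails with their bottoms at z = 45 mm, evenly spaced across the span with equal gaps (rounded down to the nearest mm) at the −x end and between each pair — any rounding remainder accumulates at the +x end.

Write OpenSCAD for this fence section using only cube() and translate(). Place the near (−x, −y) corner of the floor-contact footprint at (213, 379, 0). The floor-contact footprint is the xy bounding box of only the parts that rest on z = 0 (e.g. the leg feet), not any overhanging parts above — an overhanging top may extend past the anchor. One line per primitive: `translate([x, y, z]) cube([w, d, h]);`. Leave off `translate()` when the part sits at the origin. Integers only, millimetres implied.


translate([213, 379, 0]) cube([120, 120, 1557]);
translate([2535, 379, 0]) cube([120, 120, 1557]);
translate([333, 379, 205]) cube([2202, 120, 79]);
translate([333, 379, 1222]) cube([2202, 120, 79]);
translate([424, 499, 45]) cube([84, 17, 1365]);
translate([599, 499, 45]) cube([84, 17, 1365]);
translate([774, 499, 45]) cube([84, 17, 1365]);
translate([949, 499, 45]) cube([84, 17, 1365]);
translate([1124, 499, 45]) cube([84, 17, 1365]);
translate([1299, 499, 45]) cube([84, 17, 1365]);
translate([1474, 499, 45]) cube([84, 17, 1365]);
translate([1649, 499, 45]) cube([84, 17, 1365]);
translate([1824, 499, 45]) cube([84, 17, 1365]);
translate([1999, 499, 45]) cube([84, 17, 1365]);
translate([2174, 499, 45]) cube([84, 17, 1365]);
translate([2349, 499, 45]) cube([84, 17, 1365]);


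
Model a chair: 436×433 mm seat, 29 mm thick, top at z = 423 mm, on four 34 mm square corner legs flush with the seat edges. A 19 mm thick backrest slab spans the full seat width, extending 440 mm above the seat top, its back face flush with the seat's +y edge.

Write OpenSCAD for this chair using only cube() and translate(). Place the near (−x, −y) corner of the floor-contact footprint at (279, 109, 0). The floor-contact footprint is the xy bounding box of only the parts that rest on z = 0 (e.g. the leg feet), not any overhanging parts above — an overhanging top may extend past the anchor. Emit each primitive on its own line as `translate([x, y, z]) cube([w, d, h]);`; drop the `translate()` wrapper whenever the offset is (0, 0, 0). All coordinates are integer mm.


translate([279, 109, 394]) cube([436, 433, 29]);
translate([279, 109, 0]) cube([34, 34, 394]);
translate([681, 109, 0]) cube([34, 34, 394]);
translate([279, 508, 0]) cube([34, 34, 394]);
translate([681, 508, 0]) cube([34, 34, 394]);
translate([279, 523, 423]) cube([436, 19, 440]);


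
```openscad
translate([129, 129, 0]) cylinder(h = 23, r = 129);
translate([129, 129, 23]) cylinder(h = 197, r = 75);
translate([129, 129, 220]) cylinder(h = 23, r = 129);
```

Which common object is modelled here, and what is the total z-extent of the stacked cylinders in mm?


A spool. The overall height is 243 mm.

Three coaxial cylinders, large–small–large — a spool. Two 23 mm flanges and a 197 mm core give 23 + 197 + 23 = 243 mm.


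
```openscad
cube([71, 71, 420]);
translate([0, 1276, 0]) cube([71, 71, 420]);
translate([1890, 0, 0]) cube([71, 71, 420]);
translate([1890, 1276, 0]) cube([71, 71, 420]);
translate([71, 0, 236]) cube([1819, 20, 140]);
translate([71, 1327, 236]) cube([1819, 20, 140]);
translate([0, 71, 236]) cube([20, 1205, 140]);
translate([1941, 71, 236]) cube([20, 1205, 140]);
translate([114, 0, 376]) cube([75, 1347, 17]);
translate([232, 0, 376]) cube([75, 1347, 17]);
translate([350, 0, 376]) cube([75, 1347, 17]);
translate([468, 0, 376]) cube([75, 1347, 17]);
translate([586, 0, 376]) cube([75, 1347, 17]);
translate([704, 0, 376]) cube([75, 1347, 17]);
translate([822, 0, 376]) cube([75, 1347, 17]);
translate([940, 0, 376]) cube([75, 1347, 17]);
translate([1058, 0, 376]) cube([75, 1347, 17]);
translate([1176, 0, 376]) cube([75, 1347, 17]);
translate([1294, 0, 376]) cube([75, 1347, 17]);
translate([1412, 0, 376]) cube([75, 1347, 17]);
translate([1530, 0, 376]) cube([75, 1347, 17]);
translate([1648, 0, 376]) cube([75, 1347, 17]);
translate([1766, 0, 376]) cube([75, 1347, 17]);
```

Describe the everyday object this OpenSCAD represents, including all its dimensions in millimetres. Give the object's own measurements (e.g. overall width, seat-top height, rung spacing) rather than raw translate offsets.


A bed frame 1961 mm long (x) by 1347 mm wide (y). Four 71×71 mm corner posts, 420 mm tall, at the corners of the footprint. Four rails of 20 mm thickness and 140 mm height run between adjacent posts with their undersides at z = 236 mm, their outer faces flush with the outside of the frame (the two x-running rails run between the posts' inner faces; the two y-running rails run between the posts' inner faces). 15 slats, each 75 mm wide (x) and 17 mm thick, lie across the top of the two x-running rails, running the full 1347 mm width of the frame in y; along x they sit between the end posts with a 43 mm gap after the −x posts and between neighbouring slats, leaving 49 mm before the +x posts.


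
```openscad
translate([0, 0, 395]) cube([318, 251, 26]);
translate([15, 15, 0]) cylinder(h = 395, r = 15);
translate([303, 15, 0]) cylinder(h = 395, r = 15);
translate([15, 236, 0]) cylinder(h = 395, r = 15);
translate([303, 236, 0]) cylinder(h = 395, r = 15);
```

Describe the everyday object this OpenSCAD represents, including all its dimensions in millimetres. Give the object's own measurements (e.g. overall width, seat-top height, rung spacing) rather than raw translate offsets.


A simple wooden stool: a rectangular seat 318 mm (x) by 251 mm (y), 26 mm thick, top face at z = 421 mm, on four round legs, each 30 mm in diameter. The legs rest on z = 0, each leg's axis is inset half a diameter from the nearest pair of seat edges (so the leg's bounding box is flush with the corner).


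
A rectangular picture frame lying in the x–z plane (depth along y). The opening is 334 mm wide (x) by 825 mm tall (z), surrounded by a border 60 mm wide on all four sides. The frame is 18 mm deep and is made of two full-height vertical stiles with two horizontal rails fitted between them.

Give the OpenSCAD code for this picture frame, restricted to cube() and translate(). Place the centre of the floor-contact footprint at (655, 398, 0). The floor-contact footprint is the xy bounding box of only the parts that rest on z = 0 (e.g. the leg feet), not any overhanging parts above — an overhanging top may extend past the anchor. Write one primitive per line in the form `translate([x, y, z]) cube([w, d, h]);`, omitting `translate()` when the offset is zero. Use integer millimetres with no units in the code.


translate([428, 389, 0]) cube([60, 18, 945]);
translate([822, 389, 0]) cube([60, 18, 945]);
translate([488, 389, 0]) cube([334, 18, 60]);
translate([488, 389, 885]) cube([334, 18, 60]);


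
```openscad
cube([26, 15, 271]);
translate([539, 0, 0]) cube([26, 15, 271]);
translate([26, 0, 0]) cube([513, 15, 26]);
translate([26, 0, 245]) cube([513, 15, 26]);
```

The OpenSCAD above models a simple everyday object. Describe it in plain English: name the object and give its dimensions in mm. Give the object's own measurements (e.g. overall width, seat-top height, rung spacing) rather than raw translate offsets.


A rectangular picture frame lying in the x–z plane (depth along y). The opening is 513 mm wide (x) by 219 mm tall (z), surrounded by a border 26 mm wide on all four sides. The frame is 15 mm deep and is made of two full-height vertical stiles with two horizontal rails fitted between them.


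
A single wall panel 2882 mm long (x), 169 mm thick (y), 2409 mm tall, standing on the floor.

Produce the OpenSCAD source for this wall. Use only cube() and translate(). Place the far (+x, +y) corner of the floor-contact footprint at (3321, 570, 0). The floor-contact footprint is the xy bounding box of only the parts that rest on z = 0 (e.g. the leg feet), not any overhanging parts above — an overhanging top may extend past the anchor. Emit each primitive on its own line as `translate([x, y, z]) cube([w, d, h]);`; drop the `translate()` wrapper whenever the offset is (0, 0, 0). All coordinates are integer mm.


translate([439, 401, 0]) cube([2882, 169, 2409]);


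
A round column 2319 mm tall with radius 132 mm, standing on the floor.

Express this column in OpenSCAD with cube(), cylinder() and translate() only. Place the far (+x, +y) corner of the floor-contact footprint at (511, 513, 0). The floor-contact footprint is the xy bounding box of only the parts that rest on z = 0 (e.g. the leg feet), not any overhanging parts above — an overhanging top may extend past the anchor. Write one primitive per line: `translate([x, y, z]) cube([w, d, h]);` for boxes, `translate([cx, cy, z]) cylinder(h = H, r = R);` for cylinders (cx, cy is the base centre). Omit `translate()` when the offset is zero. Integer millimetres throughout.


translate([379, 381, 0]) cylinder(h = 2319, r = 132);


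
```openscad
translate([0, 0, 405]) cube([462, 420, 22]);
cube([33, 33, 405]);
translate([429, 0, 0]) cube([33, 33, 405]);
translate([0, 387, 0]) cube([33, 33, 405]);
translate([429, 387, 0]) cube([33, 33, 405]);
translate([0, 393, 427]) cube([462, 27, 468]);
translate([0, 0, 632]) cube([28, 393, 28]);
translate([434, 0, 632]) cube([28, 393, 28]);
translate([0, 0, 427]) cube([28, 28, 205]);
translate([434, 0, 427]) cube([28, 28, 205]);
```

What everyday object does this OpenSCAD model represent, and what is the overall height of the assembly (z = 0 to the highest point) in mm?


A chair. The overall height is 895 mm.

A slab on four corner posts with a tall panel at the back — a chair. The seat slab sits at z = 405 with thickness 22, and the 468 mm backrest starts at the seat top, so the overall height is 405 + 22 + 468 = 895 mm.


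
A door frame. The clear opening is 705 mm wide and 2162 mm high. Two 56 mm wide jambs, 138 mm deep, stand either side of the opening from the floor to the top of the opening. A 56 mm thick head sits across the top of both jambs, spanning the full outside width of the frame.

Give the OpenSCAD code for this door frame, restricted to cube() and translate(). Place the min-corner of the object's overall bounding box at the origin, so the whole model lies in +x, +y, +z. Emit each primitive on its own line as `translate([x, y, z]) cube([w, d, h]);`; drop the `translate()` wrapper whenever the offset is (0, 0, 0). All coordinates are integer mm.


cube([56, 138, 2162]);
translate([761, 0, 0]) cube([56, 138, 2162]);
translate([0, 0, 2162]) cube([817, 138, 56]);


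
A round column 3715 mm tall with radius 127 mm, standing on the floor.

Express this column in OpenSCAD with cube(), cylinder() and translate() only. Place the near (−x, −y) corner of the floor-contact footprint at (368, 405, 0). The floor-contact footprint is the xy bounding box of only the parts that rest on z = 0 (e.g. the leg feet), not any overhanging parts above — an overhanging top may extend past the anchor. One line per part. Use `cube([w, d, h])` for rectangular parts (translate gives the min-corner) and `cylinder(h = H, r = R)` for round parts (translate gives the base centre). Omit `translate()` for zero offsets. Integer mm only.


translate([495, 532, 0]) cylinder(h = 3715, r = 127);


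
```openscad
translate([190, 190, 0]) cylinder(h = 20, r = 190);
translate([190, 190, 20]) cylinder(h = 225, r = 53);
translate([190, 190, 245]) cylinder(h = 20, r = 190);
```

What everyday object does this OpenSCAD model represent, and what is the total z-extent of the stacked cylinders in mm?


A spool. The overall height is 265 mm.

Three coaxial cylinders, large–small–large — a spool. Two 20 mm flanges and a 225 mm core give 20 + 225 + 20 = 265 mm.


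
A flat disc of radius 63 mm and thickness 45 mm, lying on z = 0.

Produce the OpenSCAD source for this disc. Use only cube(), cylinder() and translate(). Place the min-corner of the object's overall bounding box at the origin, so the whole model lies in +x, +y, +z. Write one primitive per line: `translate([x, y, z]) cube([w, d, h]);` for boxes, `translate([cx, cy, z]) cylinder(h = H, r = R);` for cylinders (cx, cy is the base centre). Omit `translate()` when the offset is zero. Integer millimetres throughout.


translate([63, 63, 0]) cylinder(h = 45, r = 63);


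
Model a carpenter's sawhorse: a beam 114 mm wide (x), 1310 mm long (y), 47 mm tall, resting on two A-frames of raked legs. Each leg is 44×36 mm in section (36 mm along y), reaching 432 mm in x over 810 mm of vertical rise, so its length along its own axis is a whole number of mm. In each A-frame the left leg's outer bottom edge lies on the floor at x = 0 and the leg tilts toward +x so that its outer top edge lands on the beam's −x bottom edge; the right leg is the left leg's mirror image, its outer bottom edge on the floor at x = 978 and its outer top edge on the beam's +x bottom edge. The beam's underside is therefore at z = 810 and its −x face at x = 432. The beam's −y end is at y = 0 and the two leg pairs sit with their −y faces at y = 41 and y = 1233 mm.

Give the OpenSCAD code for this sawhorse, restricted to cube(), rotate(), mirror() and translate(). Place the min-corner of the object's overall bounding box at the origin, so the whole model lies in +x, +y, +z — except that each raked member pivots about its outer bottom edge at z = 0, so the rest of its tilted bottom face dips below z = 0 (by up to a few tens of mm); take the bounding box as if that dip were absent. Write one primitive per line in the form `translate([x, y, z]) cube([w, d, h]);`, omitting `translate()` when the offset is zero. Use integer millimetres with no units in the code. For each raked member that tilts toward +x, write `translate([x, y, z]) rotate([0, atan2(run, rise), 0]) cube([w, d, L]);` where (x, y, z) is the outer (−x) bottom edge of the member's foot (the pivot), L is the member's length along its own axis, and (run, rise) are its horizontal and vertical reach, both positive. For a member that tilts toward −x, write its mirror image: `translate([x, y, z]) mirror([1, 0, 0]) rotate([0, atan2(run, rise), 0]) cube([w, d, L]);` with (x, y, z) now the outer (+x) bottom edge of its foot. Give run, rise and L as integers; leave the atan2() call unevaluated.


// leg length = √(432² + 810²) = 918
// right-leg outer foot x = 2·432 + 114 = 978
// beam min-corner = (432, 0, 810)
translate([432, 0, 810]) cube([114, 1310, 47]);
translate([0, 41, 0]) rotate([0, atan2(432, 810), 0]) cube([44, 36, 918]);
translate([978, 41, 0]) mirror([1, 0, 0]) rotate([0, atan2(432, 810), 0]) cube([44, 36, 918]);
translate([0, 1233, 0]) rotate([0, atan2(432, 810), 0]) cube([44, 36, 918]);
translate([978, 1233, 0]) mirror([1, 0, 0]) rotate([0, atan2(432, 810), 0]) cube([44, 36, 918]);


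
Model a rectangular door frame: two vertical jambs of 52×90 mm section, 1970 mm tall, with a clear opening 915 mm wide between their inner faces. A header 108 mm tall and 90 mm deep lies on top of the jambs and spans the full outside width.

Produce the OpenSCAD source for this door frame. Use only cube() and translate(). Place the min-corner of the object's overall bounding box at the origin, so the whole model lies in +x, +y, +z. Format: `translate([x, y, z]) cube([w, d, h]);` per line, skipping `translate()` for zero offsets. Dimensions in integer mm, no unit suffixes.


cube([52, 90, 1970]);
translate([967, 0, 0]) cube([52, 90, 1970]);
translate([0, 0, 1970]) cube([1019, 90, 108]);


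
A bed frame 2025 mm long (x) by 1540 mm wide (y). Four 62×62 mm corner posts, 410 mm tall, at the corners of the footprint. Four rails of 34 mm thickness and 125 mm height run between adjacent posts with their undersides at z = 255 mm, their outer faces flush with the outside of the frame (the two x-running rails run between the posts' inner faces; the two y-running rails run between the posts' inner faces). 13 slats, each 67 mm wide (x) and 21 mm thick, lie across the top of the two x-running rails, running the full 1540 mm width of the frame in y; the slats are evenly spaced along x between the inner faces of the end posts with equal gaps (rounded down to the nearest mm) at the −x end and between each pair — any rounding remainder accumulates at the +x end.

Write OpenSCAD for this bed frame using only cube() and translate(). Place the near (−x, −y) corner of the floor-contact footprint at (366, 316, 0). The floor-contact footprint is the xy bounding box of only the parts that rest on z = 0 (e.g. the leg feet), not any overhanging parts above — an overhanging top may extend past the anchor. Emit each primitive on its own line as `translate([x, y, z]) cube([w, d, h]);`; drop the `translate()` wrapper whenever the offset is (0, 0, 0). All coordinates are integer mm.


translate([366, 316, 0]) cube([62, 62, 410]);
translate([366, 1794, 0]) cube([62, 62, 410]);
translate([2329, 316, 0]) cube([62, 62, 410]);
translate([2329, 1794, 0]) cube([62, 62, 410]);
translate([428, 316, 255]) cube([1901, 34, 125]);
translate([428, 1822, 255]) cube([1901, 34, 125]);
translate([366, 378, 255]) cube([34, 1416, 125]);
translate([2357, 378, 255]) cube([34, 1416, 125]);
translate([501, 316, 380]) cube([67, 1540, 21]);
translate([641, 316, 380]) cube([67, 1540, 21]);
translate([781, 316, 380]) cube([67, 1540, 21]);
translate([921, 316, 380]) cube([67, 1540, 21]);
translate([1061, 316, 380]) cube([67, 1540, 21]);
translate([1201, 316, 380]) cube([67, 1540, 21]);
translate([1341, 316, 380]) cube([67, 1540, 21]);
translate([1481, 316, 380]) cube([67, 1540, 21]);
translate([1621, 316, 380]) cube([67, 1540, 21]);
translate([1761, 316, 380]) cube([67, 1540, 21]);
translate([1901, 316, 380]) cube([67, 1540, 21]);
translate([2041, 316, 380]) cube([67, 1540, 21]);
translate([2181, 316, 380]) cube([67, 1540, 21]);


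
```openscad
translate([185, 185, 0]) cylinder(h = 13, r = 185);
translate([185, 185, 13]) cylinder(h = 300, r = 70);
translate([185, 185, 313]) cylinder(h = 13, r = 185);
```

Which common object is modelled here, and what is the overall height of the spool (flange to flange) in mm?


A spool. The overall height is 326 mm.

Three coaxial cylinders, large–small–large — a spool. Two 13 mm flanges and a 300 mm core give 13 + 300 + 13 = 326 mm.


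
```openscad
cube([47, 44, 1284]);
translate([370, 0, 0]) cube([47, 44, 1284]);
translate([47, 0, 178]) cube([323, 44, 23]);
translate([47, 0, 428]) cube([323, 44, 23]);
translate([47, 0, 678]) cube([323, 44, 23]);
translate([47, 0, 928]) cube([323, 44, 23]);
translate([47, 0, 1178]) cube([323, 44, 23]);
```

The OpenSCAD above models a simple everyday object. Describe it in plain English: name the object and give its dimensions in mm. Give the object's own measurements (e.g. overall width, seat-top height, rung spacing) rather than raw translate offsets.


A straight ladder. Two 47×44 mm vertical rails, 1284 mm tall, stand 417 mm apart (outside-to-outside) with their front faces coplanar on the −y side. 5 rungs, each 44 mm deep and 23 mm tall, span between the inner faces of the rails, front faces flush with the rails. The lowest rung's underside is at z = 178 mm and rungs are spaced 250 mm apart (underside to underside).


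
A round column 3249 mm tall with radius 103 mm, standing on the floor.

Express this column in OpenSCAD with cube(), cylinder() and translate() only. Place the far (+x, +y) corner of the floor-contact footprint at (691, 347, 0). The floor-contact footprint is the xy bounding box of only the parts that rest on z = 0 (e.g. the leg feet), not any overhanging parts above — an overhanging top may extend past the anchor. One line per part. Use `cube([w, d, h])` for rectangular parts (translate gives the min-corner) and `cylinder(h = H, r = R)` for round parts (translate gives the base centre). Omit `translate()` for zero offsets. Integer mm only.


translate([588, 244, 0]) cylinder(h = 3249, r = 103);


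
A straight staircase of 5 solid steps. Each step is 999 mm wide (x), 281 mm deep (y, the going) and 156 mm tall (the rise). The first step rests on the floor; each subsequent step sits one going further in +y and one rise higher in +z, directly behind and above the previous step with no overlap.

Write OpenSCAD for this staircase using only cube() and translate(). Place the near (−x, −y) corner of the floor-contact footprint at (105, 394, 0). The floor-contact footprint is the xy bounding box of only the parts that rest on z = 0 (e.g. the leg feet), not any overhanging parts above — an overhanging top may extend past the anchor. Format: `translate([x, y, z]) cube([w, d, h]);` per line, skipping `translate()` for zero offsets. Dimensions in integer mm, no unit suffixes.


translate([105, 394, 0]) cube([999, 281, 156]);
translate([105, 675, 156]) cube([999, 281, 156]);
translate([105, 956, 312]) cube([999, 281, 156]);
translate([105, 1237, 468]) cube([999, 281, 156]);
translate([105, 1518, 624]) cube([999, 281, 156]);


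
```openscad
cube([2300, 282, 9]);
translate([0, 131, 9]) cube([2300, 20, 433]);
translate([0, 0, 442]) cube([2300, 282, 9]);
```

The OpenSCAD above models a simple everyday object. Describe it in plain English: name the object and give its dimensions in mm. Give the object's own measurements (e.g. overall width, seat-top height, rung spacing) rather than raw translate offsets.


An I-beam lying along x, 2300 mm long. Overall section height 451 mm. Two flanges 282 mm wide (y) and 9 mm thick, one on the floor and one at the top; a web 20 mm thick runs between them, centred on the flange width.


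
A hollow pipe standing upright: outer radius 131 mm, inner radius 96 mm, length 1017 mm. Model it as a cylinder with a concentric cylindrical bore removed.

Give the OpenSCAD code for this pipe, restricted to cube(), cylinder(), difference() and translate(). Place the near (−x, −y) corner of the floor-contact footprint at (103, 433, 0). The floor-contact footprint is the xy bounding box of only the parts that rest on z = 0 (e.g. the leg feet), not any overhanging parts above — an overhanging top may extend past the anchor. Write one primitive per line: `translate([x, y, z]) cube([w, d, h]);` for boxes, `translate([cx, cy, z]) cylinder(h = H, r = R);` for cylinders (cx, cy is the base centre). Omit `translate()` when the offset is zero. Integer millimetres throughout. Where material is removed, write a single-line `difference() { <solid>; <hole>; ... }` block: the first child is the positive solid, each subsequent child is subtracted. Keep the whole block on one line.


difference() { translate([234, 564, 0]) cylinder(h = 1017, r = 131); translate([234, 564, 0]) cylinder(h = 1017, r = 96); }


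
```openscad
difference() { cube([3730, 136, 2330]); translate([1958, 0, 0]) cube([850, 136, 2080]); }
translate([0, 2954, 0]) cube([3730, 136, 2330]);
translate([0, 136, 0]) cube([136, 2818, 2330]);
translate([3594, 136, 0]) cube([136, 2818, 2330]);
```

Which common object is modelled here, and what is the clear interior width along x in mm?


A single room. The interior width is 3458 mm.

Four walls enclosing a rectangle with a door in the front wall — a room. Outside width 3730 minus two 136 mm walls gives 3458 mm.


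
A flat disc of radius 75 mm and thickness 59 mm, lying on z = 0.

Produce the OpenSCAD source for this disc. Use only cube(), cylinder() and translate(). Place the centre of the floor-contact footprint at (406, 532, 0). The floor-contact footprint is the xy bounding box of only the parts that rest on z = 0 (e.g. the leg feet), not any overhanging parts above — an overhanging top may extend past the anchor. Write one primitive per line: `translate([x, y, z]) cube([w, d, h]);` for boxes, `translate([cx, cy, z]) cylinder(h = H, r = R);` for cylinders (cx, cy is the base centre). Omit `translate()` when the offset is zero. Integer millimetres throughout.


translate([406, 532, 0]) cylinder(h = 59, r = 75);


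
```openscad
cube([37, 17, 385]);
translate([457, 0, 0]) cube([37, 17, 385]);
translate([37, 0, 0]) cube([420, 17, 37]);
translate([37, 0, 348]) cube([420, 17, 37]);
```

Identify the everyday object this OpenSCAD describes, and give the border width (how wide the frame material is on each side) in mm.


A picture frame. The border width is 37 mm.

Four thin pieces enclosing a rectangular opening — a picture frame. The two full-height stiles are 385 mm tall; the top rail sits at z = 348 and is 37 mm tall, so the border above the opening is 385 − 348 = 37 mm, matching the stile x-width.


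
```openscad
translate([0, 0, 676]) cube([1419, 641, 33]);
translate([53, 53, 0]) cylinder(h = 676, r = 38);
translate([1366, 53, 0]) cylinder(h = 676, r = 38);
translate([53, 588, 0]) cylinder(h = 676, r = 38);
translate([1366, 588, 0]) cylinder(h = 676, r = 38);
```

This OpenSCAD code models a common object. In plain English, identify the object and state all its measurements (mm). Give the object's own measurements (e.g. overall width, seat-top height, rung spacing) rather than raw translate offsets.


A table: top 1419 mm (x) × 641 mm (y), 33 mm thick, upper face at z = 709 mm, on four round legs of 76 mm diameter, each leg's bounding box inset 15 mm from the nearest pair of top edges from z = 0 to the bottom of the top.


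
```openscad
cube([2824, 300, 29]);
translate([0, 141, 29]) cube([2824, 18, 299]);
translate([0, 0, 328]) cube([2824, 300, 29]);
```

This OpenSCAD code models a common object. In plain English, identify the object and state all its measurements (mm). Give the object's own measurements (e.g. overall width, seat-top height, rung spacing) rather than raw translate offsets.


An I-beam lying along x, 2824 mm long. Overall section height 357 mm. Two flanges 300 mm wide (y) and 29 mm thick, one on the floor and one at the top; a web 18 mm thick runs between them, centred on the flange width.


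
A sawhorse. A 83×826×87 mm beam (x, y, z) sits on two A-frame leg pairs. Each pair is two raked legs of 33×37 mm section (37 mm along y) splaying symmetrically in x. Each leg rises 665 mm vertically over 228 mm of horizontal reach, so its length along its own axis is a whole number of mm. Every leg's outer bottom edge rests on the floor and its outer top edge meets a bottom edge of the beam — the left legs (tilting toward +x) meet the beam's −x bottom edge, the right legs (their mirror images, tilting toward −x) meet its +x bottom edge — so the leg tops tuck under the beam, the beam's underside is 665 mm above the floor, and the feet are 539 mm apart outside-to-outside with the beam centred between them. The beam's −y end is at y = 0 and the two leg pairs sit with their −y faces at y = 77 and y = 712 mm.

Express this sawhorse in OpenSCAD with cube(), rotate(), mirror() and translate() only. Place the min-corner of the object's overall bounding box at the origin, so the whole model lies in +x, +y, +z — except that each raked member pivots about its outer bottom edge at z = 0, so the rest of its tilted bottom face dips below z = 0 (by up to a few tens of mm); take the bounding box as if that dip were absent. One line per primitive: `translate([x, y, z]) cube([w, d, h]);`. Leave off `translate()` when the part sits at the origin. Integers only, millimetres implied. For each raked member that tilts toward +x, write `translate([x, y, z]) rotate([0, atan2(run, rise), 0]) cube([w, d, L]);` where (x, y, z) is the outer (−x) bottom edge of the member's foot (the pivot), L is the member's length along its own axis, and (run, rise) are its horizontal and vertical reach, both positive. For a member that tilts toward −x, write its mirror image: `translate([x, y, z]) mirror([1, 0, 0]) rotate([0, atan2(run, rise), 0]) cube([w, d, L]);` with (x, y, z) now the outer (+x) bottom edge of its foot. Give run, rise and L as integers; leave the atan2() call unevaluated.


translate([228, 0, 665]) cube([83, 826, 87]);
translate([0, 77, 0]) rotate([0, atan2(228, 665), 0]) cube([33, 37, 703]);
translate([539, 77, 0]) mirror([1, 0, 0]) rotate([0, atan2(228, 665), 0]) cube([33, 37, 703]);
translate([0, 712, 0]) rotate([0, atan2(228, 665), 0]) cube([33, 37, 703]);
translate([539, 712, 0]) mirror([1, 0, 0]) rotate([0, atan2(228, 665), 0]) cube([33, 37, 703]);


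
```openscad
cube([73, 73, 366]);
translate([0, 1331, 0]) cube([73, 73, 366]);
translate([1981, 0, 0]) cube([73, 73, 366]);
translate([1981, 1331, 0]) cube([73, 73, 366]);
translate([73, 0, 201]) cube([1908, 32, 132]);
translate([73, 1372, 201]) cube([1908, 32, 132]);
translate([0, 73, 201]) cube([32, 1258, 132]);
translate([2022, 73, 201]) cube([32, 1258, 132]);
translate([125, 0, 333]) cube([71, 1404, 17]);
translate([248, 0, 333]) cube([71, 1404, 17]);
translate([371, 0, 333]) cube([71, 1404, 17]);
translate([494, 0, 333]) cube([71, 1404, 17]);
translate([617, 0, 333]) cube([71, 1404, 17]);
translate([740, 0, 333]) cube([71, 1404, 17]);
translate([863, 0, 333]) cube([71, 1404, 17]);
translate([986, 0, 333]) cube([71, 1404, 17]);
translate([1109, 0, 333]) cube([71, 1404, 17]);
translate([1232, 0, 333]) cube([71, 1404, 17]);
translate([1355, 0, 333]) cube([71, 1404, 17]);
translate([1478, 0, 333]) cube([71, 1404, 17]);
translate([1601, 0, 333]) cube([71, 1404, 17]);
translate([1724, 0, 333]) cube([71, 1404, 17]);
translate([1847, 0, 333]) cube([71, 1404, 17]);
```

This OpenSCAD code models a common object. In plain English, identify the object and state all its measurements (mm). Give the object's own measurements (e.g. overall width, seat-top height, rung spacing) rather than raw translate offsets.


A bed frame 2054 mm long (x) by 1404 mm wide (y). Four 73×73 mm corner posts, 366 mm tall, at the corners of the footprint. Four rails of 32 mm thickness and 132 mm height run between adjacent posts with their undersides at z = 201 mm, their outer faces flush with the outside of the frame (the two x-running rails run between the posts' inner faces; the two y-running rails run between the posts' inner faces). 15 slats, each 71 mm wide (x) and 17 mm thick, lie across the top of the two x-running rails, running the full 1404 mm width of the frame in y; along x they sit between the end posts with a 52 mm gap after the −x posts and between neighbouring slats, leaving 63 mm before the +x posts.


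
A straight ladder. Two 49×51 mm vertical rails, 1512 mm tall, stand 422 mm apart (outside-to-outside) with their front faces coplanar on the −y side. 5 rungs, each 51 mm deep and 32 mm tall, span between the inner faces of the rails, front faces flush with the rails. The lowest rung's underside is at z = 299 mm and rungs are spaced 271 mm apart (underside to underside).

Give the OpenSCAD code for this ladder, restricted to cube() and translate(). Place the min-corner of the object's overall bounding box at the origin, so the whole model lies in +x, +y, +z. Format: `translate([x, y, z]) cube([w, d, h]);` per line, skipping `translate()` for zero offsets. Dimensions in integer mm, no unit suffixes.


// rung span = 422 - 2*49 = 324
// rung[k] z = 299 + k*271
cube([49, 51, 1512]);
translate([373, 0, 0]) cube([49, 51, 1512]);
translate([49, 0, 299]) cube([324, 51, 32]);
translate([49, 0, 570]) cube([324, 51, 32]);
translate([49, 0, 841]) cube([324, 51, 32]);
translate([49, 0, 1112]) cube([324, 51, 32]);
translate([49, 0, 1383]) cube([324, 51, 32]);


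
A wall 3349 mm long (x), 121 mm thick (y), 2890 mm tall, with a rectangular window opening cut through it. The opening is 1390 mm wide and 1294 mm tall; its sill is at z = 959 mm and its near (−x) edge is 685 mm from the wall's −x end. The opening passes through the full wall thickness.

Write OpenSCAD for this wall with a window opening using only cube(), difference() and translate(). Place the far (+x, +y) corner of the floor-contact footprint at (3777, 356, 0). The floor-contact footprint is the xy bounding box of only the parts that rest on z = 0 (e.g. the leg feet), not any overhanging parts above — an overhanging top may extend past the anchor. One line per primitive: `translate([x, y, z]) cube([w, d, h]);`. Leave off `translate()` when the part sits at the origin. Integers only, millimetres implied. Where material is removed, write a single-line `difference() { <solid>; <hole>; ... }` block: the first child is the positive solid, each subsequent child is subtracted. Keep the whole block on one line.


difference() { translate([428, 235, 0]) cube([3349, 121, 2890]); translate([1113, 235, 959]) cube([1390, 121, 1294]); }


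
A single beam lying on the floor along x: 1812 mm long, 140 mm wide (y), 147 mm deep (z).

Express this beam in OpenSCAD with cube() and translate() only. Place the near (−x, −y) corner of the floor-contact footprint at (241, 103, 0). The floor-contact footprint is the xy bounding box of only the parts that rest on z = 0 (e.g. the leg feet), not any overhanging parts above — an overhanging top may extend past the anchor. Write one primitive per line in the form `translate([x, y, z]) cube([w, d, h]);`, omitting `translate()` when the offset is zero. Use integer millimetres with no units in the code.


translate([241, 103, 0]) cube([1812, 140, 147]);


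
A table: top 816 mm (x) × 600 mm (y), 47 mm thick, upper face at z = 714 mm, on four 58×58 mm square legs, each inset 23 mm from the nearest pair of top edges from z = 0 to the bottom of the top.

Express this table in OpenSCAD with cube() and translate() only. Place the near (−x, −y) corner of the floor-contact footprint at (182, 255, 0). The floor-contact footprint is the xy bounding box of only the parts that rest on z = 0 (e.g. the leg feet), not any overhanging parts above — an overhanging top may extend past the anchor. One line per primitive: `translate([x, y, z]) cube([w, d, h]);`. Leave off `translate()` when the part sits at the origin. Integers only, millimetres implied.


// leg_h = 714 - 47 = 667
translate([159, 232, 667]) cube([816, 600, 47]);
translate([182, 255, 0]) cube([58, 58, 667]);
translate([894, 255, 0]) cube([58, 58, 667]);
translate([182, 751, 0]) cube([58, 58, 667]);
translate([894, 751, 0]) cube([58, 58, 667]);
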